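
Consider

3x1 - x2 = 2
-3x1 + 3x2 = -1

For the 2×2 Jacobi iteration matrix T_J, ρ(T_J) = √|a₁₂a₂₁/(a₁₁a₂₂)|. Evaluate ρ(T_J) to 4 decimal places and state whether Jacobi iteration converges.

a₁₂a₂₁/(a₁₁a₂₂) = (-1)·(-3) / ((3)·(3)) = 0.333333
ρ = √|0.333333| = √0.333333 = 0.5774
ρ < 1, so Jacobi converges

0.5774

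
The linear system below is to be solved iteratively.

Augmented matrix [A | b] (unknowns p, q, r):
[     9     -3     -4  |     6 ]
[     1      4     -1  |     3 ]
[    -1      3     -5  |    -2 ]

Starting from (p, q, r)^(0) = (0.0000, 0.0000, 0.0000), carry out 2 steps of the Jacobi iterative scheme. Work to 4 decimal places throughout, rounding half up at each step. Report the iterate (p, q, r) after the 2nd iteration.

Iteration 1:
  p = (6 - (-3)·0.0000 - (-4)·0.0000) / (9) = 0.6667
  q = (3 - (1)·0.0000 - (-1)·0.0000) / (4) = 0.7500
  r = (-2 - (-1)·0.0000 - (3)·0.0000) / (-5) = 0.4000
Iteration 2:
  p = (6 - (-3)·0.7500 - (-4)·0.4000) / (9) = 1.0944
  q = (3 - (1)·0.6667 - (-1)·0.4000) / (4) = 0.6833
  r = (-2 - (-1)·0.6667 - (3)·0.7500) / (-5) = 0.7167

(1.0944, 0.6833, 0.7167)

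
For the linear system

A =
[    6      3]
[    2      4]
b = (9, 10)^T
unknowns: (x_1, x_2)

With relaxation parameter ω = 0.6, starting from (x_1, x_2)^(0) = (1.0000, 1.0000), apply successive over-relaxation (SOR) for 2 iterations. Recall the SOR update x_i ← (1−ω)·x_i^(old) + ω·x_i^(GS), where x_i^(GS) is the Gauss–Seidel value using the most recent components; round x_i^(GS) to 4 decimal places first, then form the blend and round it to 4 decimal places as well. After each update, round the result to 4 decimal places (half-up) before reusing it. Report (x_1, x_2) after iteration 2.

(0.8200, 1.8940)

Iteration 1:
  x_1: GS value = (9 - (3)·1.0000) / (6) = 1.0000;  x_1 ← (1−ω)·1.0000 + ω·1.0000 = 1.0000
  x_2: GS value = (10 - (2)·1.0000) / (4) = 2.0000;  x_2 ← (1−ω)·1.0000 + ω·2.0000 = 1.6000
Iteration 2:
  x_1: GS value = (9 - (3)·1.6000) / (6) = 0.7000;  x_1 ← (1−ω)·1.0000 + ω·0.7000 = 0.8200
  x_2: GS value = (10 - (2)·0.8200) / (4) = 2.0900;  x_2 ← (1−ω)·1.6000 + ω·2.0900 = 1.8940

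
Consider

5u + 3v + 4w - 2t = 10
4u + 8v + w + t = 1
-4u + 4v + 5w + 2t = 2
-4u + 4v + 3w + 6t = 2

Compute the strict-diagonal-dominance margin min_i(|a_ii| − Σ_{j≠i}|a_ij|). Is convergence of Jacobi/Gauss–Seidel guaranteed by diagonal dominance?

row 1: |5| − (3+4+2) = -4
row 2: |8| − (4+1+1) = 2
row 3: |5| − (4+4+2) = -5
row 4: |6| − (4+4+3) = -5
minimum over rows = -5 → not strictly diagonally dominant

-5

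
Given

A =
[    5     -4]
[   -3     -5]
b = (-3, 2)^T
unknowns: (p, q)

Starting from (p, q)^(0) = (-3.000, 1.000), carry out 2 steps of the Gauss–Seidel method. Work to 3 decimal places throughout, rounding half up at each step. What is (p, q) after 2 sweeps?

(-1.016, 0.210)

Iteration 1:
  p = (-3 - (-4)·1.000) / (5) = 0.200
  q = (2 - (-3)·0.200) / (-5) = -0.520
Iteration 2:
  p = (-3 - (-4)·-0.520) / (5) = -1.016
  q = (2 - (-3)·-1.016) / (-5) = 0.210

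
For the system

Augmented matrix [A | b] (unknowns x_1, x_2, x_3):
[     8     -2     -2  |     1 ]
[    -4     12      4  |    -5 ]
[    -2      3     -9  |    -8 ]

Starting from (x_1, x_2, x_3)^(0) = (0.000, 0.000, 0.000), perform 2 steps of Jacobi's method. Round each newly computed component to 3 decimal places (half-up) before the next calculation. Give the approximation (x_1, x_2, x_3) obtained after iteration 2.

(0.243, -0.671, 0.722)

Iteration 1:
  x_1 = (1 - (-2)·0.000 - (-2)·0.000) / (8) = 0.125
  x_2 = (-5 - (-4)·0.000 - (4)·0.000) / (12) = -0.417
  x_3 = (-8 - (-2)·0.000 - (3)·0.000) / (-9) = 0.889
Iteration 2:
  x_1 = (1 - (-2)·-0.417 - (-2)·0.889) / (8) = 0.243
  x_2 = (-5 - (-4)·0.125 - (4)·0.889) / (12) = -0.671
  x_3 = (-8 - (-2)·0.125 - (3)·-0.417) / (-9) = 0.722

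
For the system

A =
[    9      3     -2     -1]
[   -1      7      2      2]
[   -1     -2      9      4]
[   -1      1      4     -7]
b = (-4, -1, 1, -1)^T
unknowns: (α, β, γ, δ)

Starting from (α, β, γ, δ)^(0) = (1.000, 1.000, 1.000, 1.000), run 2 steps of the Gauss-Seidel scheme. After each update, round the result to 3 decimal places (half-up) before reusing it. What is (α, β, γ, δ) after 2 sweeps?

Iteration 1:
  α = (-4 - (3)·1.000 - (-2)·1.000 - (-1)·1.000) / (9) = -0.444
  β = (-1 - (-1)·-0.444 - (2)·1.000 - (2)·1.000) / (7) = -0.778
  γ = (1 - (-1)·-0.444 - (-2)·-0.778 - (4)·1.000) / (9) = -0.556
  δ = (-1 - (-1)·-0.444 - (1)·-0.778 - (4)·-0.556) / (-7) = -0.223
Iteration 2:
  α = (-4 - (3)·-0.778 - (-2)·-0.556 - (-1)·-0.223) / (9) = -0.333
  β = (-1 - (-1)·-0.333 - (2)·-0.556 - (2)·-0.223) / (7) = 0.032
  γ = (1 - (-1)·-0.333 - (-2)·0.032 - (4)·-0.223) / (9) = 0.180
  δ = (-1 - (-1)·-0.333 - (1)·0.032 - (4)·0.180) / (-7) = 0.298

(-0.333, 0.032, 0.180, 0.298)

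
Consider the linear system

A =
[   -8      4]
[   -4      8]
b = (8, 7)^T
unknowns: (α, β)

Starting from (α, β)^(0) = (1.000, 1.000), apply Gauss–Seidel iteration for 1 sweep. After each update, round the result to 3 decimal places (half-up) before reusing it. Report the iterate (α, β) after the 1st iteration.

Iteration 1:
  α = (8 - (4)·1.000) / (-8) = -0.500
  β = (7 - (-4)·-0.500) / (8) = 0.625

(-0.500, 0.625)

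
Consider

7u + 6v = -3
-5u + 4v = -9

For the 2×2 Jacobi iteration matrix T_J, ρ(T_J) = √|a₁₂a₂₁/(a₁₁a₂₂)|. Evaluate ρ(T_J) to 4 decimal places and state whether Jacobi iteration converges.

1.0351

a₁₂a₂₁/(a₁₁a₂₂) = (6)·(-5) / ((7)·(4)) = -1.071429
ρ = √|-1.071429| = √1.071429 = 1.0351
ρ > 1, so Jacobi diverges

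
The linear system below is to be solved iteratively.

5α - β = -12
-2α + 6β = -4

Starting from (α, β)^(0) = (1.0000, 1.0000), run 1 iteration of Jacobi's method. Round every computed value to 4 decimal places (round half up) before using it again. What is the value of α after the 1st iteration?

Iteration 1:
  α = (-12 - (-1)·1.0000) / (5) = -2.2000
  β = (-4 - (-2)·1.0000) / (6) = -0.3333

-2.2000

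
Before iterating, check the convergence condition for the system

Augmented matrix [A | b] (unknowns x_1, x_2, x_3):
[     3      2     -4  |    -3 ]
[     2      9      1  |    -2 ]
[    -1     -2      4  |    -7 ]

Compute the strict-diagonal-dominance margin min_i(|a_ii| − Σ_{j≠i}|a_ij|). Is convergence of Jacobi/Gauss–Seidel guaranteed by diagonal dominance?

row 1: |3| − (2+4) = -3
row 2: |9| − (2+1) = 6
row 3: |4| − (1+2) = 1
minimum over rows = -3 → not strictly diagonally dominant

-3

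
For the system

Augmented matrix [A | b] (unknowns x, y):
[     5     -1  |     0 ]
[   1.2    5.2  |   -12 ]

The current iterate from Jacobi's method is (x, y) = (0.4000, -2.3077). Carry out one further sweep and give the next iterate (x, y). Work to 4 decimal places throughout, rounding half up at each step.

One sweep:
  x = (0 - (-1)·-2.3077) / (5) = -0.4615
  y = (-12 - (1.2)·0.4000) / (5.2) = -2.4000

(-0.4615, -2.4000)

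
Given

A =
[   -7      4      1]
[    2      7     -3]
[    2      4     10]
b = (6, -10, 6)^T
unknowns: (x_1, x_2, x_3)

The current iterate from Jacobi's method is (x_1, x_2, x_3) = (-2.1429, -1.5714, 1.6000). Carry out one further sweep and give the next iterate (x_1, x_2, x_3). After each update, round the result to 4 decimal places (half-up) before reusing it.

(-1.5265, -0.1306, 1.6571)

One sweep:
  x_1 = (6 - (4)·-1.5714 - (1)·1.6000) / (-7) = -1.5265
  x_2 = (-10 - (2)·-2.1429 - (-3)·1.6000) / (7) = -0.1306
  x_3 = (6 - (2)·-2.1429 - (4)·-1.5714) / (10) = 1.6571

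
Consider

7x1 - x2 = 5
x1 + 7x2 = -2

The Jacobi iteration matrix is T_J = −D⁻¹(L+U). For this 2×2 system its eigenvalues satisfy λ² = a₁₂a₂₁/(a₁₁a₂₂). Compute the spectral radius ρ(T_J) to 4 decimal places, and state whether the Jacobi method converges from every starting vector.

0.1429

a₁₂a₂₁/(a₁₁a₂₂) = (-1)·(1) / ((7)·(7)) = -0.020408
ρ = √|-0.020408| = √0.020408 = 0.1429
ρ < 1, so Jacobi converges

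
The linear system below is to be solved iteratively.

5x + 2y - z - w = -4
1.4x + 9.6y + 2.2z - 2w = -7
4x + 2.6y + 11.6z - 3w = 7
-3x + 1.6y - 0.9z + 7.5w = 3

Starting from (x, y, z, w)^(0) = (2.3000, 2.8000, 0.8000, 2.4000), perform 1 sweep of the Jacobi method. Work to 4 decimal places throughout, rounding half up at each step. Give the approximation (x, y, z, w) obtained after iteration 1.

Iteration 1:
  x = (-4 - (2)·2.8000 - (-1)·0.8000 - (-1)·2.4000) / (5) = -1.2800
  y = (-7 - (1.4)·2.3000 - (2.2)·0.8000 - (-2)·2.4000) / (9.6) = -0.7479
  z = (7 - (4)·2.3000 - (2.6)·2.8000 - (-3)·2.4000) / (11.6) = -0.1966
  w = (3 - (-3)·2.3000 - (1.6)·2.8000 - (-0.9)·0.8000) / (7.5) = 0.8187

(-1.2800, -0.7479, -0.1966, 0.8187)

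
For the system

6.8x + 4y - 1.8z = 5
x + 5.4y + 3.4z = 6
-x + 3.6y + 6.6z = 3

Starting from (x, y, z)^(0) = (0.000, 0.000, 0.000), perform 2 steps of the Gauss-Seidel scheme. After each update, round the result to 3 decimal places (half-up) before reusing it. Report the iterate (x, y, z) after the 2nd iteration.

Iteration 1:
  x = (5 - (4)·0.000 - (-1.8)·0.000) / (6.8) = 0.735
  y = (6 - (1)·0.735 - (3.4)·0.000) / (5.4) = 0.975
  z = (3 - (-1)·0.735 - (3.6)·0.975) / (6.6) = 0.034
Iteration 2:
  x = (5 - (4)·0.975 - (-1.8)·0.034) / (6.8) = 0.171
  y = (6 - (1)·0.171 - (3.4)·0.034) / (5.4) = 1.058
  z = (3 - (-1)·0.171 - (3.6)·1.058) / (6.6) = -0.097

(0.171, 1.058, -0.097)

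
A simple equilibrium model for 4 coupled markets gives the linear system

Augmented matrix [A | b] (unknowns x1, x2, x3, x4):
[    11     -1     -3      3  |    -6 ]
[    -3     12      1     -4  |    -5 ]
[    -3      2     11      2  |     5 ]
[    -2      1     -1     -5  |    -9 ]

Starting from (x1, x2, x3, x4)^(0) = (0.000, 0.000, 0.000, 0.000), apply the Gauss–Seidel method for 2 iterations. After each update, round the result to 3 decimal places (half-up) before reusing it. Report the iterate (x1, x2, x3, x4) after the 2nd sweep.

(-0.983, -0.088, -0.130, 2.202)

Iteration 1:
  x1 = (-6 - (-1)·0.000 - (-3)·0.000 - (3)·0.000) / (11) = -0.545
  x2 = (-5 - (-3)·-0.545 - (1)·0.000 - (-4)·0.000) / (12) = -0.553
  x3 = (5 - (-3)·-0.545 - (2)·-0.553 - (2)·0.000) / (11) = 0.406
  x4 = (-9 - (-2)·-0.545 - (1)·-0.553 - (-1)·0.406) / (-5) = 1.826
Iteration 2:
  x1 = (-6 - (-1)·-0.553 - (-3)·0.406 - (3)·1.826) / (11) = -0.983
  x2 = (-5 - (-3)·-0.983 - (1)·0.406 - (-4)·1.826) / (12) = -0.088
  x3 = (5 - (-3)·-0.983 - (2)·-0.088 - (2)·1.826) / (11) = -0.130
  x4 = (-9 - (-2)·-0.983 - (1)·-0.088 - (-1)·-0.130) / (-5) = 2.202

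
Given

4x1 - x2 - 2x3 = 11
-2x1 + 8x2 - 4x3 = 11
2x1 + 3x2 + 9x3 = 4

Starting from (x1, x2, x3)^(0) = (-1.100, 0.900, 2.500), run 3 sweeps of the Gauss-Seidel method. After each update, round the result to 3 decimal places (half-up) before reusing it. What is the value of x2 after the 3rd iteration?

1.772

Iteration 1:
  x1 = (11 - (-1)·0.900 - (-2)·2.500) / (4) = 4.225
  x2 = (11 - (-2)·4.225 - (-4)·2.500) / (8) = 3.681
  x3 = (4 - (2)·4.225 - (3)·3.681) / (9) = -1.721
Iteration 2:
  x1 = (11 - (-1)·3.681 - (-2)·-1.721) / (4) = 2.810
  x2 = (11 - (-2)·2.810 - (-4)·-1.721) / (8) = 1.217
  x3 = (4 - (2)·2.810 - (3)·1.217) / (9) = -0.586
Iteration 3:
  x1 = (11 - (-1)·1.217 - (-2)·-0.586) / (4) = 2.761
  x2 = (11 - (-2)·2.761 - (-4)·-0.586) / (8) = 1.772
  x3 = (4 - (2)·2.761 - (3)·1.772) / (9) = -0.760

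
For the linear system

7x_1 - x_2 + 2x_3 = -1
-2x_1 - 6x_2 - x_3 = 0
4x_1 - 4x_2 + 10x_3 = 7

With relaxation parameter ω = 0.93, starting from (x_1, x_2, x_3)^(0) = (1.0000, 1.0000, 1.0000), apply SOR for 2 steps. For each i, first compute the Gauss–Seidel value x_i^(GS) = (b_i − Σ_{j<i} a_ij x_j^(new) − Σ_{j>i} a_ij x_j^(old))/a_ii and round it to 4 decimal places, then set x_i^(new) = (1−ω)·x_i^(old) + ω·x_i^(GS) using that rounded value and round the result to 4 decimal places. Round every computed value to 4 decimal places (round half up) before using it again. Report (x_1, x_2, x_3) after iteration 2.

(-0.3584, -0.0122, 0.8347)

Iteration 1:
  x_1: GS value = (-1 - (-1)·1.0000 - (2)·1.0000) / (7) = -0.2857;  x_1 ← (1−ω)·1.0000 + ω·-0.2857 = -0.1957
  x_2: GS value = (0 - (-2)·-0.1957 - (-1)·1.0000) / (-6) = -0.1014;  x_2 ← (1−ω)·1.0000 + ω·-0.1014 = -0.0243
  x_3: GS value = (7 - (4)·-0.1957 - (-4)·-0.0243) / (10) = 0.7686;  x_3 ← (1−ω)·1.0000 + ω·0.7686 = 0.7848
Iteration 2:
  x_1: GS value = (-1 - (-1)·-0.0243 - (2)·0.7848) / (7) = -0.3706;  x_1 ← (1−ω)·-0.1957 + ω·-0.3706 = -0.3584
  x_2: GS value = (0 - (-2)·-0.3584 - (-1)·0.7848) / (-6) = -0.0113;  x_2 ← (1−ω)·-0.0243 + ω·-0.0113 = -0.0122
  x_3: GS value = (7 - (4)·-0.3584 - (-4)·-0.0122) / (10) = 0.8385;  x_3 ← (1−ω)·0.7848 + ω·0.8385 = 0.8347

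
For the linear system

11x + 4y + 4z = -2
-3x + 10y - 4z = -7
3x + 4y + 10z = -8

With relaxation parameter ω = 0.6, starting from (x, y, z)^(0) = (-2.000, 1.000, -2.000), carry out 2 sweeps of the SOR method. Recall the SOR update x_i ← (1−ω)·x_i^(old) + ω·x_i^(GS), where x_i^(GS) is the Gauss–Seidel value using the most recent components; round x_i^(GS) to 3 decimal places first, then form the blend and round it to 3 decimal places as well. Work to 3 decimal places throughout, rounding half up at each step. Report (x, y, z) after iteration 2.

Iteration 1:
  x: GS value = (-2 - (4)·1.000 - (4)·-2.000) / (11) = 0.182;  x ← (1−ω)·-2.000 + ω·0.182 = -0.691
  y: GS value = (-7 - (-3)·-0.691 - (-4)·-2.000) / (10) = -1.707;  y ← (1−ω)·1.000 + ω·-1.707 = -0.624
  z: GS value = (-8 - (3)·-0.691 - (4)·-0.624) / (10) = -0.343;  z ← (1−ω)·-2.000 + ω·-0.343 = -1.006
Iteration 2:
  x: GS value = (-2 - (4)·-0.624 - (4)·-1.006) / (11) = 0.411;  x ← (1−ω)·-0.691 + ω·0.411 = -0.030
  y: GS value = (-7 - (-3)·-0.030 - (-4)·-1.006) / (10) = -1.111;  y ← (1−ω)·-0.624 + ω·-1.111 = -0.916
  z: GS value = (-8 - (3)·-0.030 - (4)·-0.916) / (10) = -0.425;  z ← (1−ω)·-1.006 + ω·-0.425 = -0.657

(-0.030, -0.916, -0.657)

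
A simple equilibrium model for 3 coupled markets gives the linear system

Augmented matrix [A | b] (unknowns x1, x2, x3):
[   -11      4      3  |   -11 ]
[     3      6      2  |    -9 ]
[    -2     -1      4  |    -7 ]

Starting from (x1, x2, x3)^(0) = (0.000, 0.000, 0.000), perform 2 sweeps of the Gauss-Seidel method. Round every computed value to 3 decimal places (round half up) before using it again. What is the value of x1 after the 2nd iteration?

-0.205

Iteration 1:
  x1 = (-11 - (4)·0.000 - (3)·0.000) / (-11) = 1.000
  x2 = (-9 - (3)·1.000 - (2)·0.000) / (6) = -2.000
  x3 = (-7 - (-2)·1.000 - (-1)·-2.000) / (4) = -1.750
Iteration 2:
  x1 = (-11 - (4)·-2.000 - (3)·-1.750) / (-11) = -0.205
  x2 = (-9 - (3)·-0.205 - (2)·-1.750) / (6) = -0.814
  x3 = (-7 - (-2)·-0.205 - (-1)·-0.814) / (4) = -2.056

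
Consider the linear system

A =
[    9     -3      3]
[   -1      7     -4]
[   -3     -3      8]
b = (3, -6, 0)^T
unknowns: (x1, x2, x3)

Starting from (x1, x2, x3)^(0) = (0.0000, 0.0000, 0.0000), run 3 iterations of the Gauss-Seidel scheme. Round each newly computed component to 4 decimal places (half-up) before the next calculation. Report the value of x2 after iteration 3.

-1.0152

Iteration 1:
  x1 = (3 - (-3)·0.0000 - (3)·0.0000) / (9) = 0.3333
  x2 = (-6 - (-1)·0.3333 - (-4)·0.0000) / (7) = -0.8095
  x3 = (0 - (-3)·0.3333 - (-3)·-0.8095) / (8) = -0.1786
Iteration 2:
  x1 = (3 - (-3)·-0.8095 - (3)·-0.1786) / (9) = 0.1230
  x2 = (-6 - (-1)·0.1230 - (-4)·-0.1786) / (7) = -0.9416
  x3 = (0 - (-3)·0.1230 - (-3)·-0.9416) / (8) = -0.3070
Iteration 3:
  x1 = (3 - (-3)·-0.9416 - (3)·-0.3070) / (9) = 0.1218
  x2 = (-6 - (-1)·0.1218 - (-4)·-0.3070) / (7) = -1.0152
  x3 = (0 - (-3)·0.1218 - (-3)·-1.0152) / (8) = -0.3350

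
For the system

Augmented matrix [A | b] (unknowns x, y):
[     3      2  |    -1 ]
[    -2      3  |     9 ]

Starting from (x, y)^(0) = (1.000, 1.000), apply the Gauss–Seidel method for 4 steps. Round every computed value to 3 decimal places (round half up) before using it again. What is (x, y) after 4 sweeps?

(-1.669, 1.887)

Iteration 1:
  x = (-1 - (2)·1.000) / (3) = -1.000
  y = (9 - (-2)·-1.000) / (3) = 2.333
Iteration 2:
  x = (-1 - (2)·2.333) / (3) = -1.889
  y = (9 - (-2)·-1.889) / (3) = 1.741
Iteration 3:
  x = (-1 - (2)·1.741) / (3) = -1.494
  y = (9 - (-2)·-1.494) / (3) = 2.004
Iteration 4:
  x = (-1 - (2)·2.004) / (3) = -1.669
  y = (9 - (-2)·-1.669) / (3) = 1.887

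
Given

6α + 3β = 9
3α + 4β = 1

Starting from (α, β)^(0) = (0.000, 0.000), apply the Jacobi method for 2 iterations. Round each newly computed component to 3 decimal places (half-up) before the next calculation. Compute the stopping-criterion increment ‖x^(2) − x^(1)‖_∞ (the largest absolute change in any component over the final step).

1.125

Iteration 1:
  α = (9 - (3)·0.000) / (6) = 1.500
  β = (1 - (3)·0.000) / (4) = 0.250
Iteration 2:
  α = (9 - (3)·0.250) / (6) = 1.375
  β = (1 - (3)·1.500) / (4) = -0.875
Change: (-0.125, -1.125) → max |·| = 1.125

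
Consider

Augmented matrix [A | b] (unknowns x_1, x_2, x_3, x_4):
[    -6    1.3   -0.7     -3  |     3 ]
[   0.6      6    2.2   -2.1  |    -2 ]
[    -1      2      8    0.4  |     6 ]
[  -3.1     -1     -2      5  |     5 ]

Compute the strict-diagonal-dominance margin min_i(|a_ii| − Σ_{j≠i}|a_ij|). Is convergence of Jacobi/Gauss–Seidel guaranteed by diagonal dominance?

-1.1

row 1: |-6| − (1.3+0.7+3) = 1
row 2: |6| − (0.6+2.2+2.1) = 1.1
row 3: |8| − (1+2+0.4) = 4.6
row 4: |5| − (3.1+1+2) = -1.1
minimum over rows = -1.1 → not strictly diagonally dominant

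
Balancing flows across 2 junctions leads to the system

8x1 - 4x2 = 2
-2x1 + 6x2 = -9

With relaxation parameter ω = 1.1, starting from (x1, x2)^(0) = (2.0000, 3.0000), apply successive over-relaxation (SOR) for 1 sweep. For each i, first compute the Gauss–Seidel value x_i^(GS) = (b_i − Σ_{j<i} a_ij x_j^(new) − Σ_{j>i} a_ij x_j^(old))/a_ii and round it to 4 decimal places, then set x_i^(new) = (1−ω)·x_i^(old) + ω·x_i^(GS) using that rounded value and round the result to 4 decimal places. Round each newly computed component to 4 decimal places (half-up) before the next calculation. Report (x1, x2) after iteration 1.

(1.7250, -1.3175)

Iteration 1:
  x1: GS value = (2 - (-4)·3.0000) / (8) = 1.7500;  x1 ← (1−ω)·2.0000 + ω·1.7500 = 1.7250
  x2: GS value = (-9 - (-2)·1.7250) / (6) = -0.9250;  x2 ← (1−ω)·3.0000 + ω·-0.9250 = -1.3175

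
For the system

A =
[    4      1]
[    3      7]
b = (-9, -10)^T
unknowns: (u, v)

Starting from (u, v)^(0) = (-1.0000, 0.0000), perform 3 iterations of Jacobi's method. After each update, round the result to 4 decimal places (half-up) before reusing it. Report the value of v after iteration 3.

Iteration 1:
  u = (-9 - (1)·0.0000) / (4) = -2.2500
  v = (-10 - (3)·-1.0000) / (7) = -1.0000
Iteration 2:
  u = (-9 - (1)·-1.0000) / (4) = -2.0000
  v = (-10 - (3)·-2.2500) / (7) = -0.4643
Iteration 3:
  u = (-9 - (1)·-0.4643) / (4) = -2.1339
  v = (-10 - (3)·-2.0000) / (7) = -0.5714

-0.5714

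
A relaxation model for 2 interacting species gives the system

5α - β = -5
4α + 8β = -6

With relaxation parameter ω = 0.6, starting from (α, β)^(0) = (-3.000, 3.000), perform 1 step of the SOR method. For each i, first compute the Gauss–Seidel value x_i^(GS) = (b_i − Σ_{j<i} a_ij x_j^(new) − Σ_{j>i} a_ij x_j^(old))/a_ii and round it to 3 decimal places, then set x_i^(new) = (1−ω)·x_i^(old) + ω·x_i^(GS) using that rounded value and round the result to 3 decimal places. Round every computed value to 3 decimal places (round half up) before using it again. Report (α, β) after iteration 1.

Iteration 1:
  α: GS value = (-5 - (-1)·3.000) / (5) = -0.400;  α ← (1−ω)·-3.000 + ω·-0.400 = -1.440
  β: GS value = (-6 - (4)·-1.440) / (8) = -0.030;  β ← (1−ω)·3.000 + ω·-0.030 = 1.182

(-1.440, 1.182)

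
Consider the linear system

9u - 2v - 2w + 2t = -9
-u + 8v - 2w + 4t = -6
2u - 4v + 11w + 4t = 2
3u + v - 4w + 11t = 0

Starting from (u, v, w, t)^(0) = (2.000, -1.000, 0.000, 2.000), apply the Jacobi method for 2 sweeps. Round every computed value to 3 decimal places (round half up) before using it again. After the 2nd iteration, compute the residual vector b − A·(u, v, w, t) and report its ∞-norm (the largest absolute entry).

4.606

Iteration 1:
  u = (-9 - (-2)·-1.000 - (-2)·0.000 - (2)·2.000) / (9) = -1.667
  v = (-6 - (-1)·2.000 - (-2)·0.000 - (4)·2.000) / (8) = -1.500
  w = (2 - (2)·2.000 - (-4)·-1.000 - (4)·2.000) / (11) = -1.273
  t = (0 - (3)·2.000 - (1)·-1.000 - (-4)·0.000) / (11) = -0.455
Iteration 2:
  u = (-9 - (-2)·-1.500 - (-2)·-1.273 - (2)·-0.455) / (9) = -1.515
  v = (-6 - (-1)·-1.667 - (-2)·-1.273 - (4)·-0.455) / (8) = -1.049
  w = (2 - (2)·-1.667 - (-4)·-1.500 - (4)·-0.455) / (11) = 0.105
  t = (0 - (3)·-1.667 - (1)·-1.500 - (-4)·-1.273) / (11) = 0.128
Residual b − A·x = (2.491, 0.575, -0.833, 4.606); ∞-norm = 4.606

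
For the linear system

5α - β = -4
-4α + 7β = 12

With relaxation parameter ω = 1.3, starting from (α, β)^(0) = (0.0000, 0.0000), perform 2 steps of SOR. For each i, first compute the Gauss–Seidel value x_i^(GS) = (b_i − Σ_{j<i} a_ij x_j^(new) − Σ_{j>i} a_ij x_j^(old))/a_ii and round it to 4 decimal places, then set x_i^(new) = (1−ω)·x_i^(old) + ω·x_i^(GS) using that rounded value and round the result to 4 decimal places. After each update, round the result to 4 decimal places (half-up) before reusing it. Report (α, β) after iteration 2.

Iteration 1:
  α: GS value = (-4 - (-1)·0.0000) / (5) = -0.8000;  α ← (1−ω)·0.0000 + ω·-0.8000 = -1.0400
  β: GS value = (12 - (-4)·-1.0400) / (7) = 1.1200;  β ← (1−ω)·0.0000 + ω·1.1200 = 1.4560
Iteration 2:
  α: GS value = (-4 - (-1)·1.4560) / (5) = -0.5088;  α ← (1−ω)·-1.0400 + ω·-0.5088 = -0.3494
  β: GS value = (12 - (-4)·-0.3494) / (7) = 1.5146;  β ← (1−ω)·1.4560 + ω·1.5146 = 1.5322

(-0.3494, 1.5322)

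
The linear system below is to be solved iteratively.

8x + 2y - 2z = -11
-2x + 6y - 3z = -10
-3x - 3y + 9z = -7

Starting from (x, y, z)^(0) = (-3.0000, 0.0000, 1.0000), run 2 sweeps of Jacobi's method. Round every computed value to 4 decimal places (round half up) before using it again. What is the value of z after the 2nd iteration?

-1.8750

Iteration 1:
  x = (-11 - (2)·0.0000 - (-2)·1.0000) / (8) = -1.1250
  y = (-10 - (-2)·-3.0000 - (-3)·1.0000) / (6) = -2.1667
  z = (-7 - (-3)·-3.0000 - (-3)·0.0000) / (9) = -1.7778
Iteration 2:
  x = (-11 - (2)·-2.1667 - (-2)·-1.7778) / (8) = -1.2778
  y = (-10 - (-2)·-1.1250 - (-3)·-1.7778) / (6) = -2.9306
  z = (-7 - (-3)·-1.1250 - (-3)·-2.1667) / (9) = -1.8750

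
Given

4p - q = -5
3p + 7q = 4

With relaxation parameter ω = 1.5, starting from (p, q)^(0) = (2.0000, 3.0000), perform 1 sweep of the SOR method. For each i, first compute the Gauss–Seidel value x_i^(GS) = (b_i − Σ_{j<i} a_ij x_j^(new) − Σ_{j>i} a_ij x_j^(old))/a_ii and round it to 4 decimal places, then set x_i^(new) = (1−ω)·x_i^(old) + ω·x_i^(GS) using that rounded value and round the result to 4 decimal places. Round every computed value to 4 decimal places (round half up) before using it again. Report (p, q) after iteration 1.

(-1.7500, 0.4821)

Iteration 1:
  p: GS value = (-5 - (-1)·3.0000) / (4) = -0.5000;  p ← (1−ω)·2.0000 + ω·-0.5000 = -1.7500
  q: GS value = (4 - (3)·-1.7500) / (7) = 1.3214;  q ← (1−ω)·3.0000 + ω·1.3214 = 0.4821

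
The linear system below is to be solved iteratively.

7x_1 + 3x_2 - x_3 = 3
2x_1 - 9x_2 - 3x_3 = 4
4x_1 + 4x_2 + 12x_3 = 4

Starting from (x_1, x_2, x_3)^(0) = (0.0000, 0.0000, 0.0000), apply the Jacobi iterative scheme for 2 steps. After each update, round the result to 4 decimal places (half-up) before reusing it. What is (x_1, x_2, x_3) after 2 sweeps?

(0.6666, -0.4603, 0.3386)

Iteration 1:
  x_1 = (3 - (3)·0.0000 - (-1)·0.0000) / (7) = 0.4286
  x_2 = (4 - (2)·0.0000 - (-3)·0.0000) / (-9) = -0.4444
  x_3 = (4 - (4)·0.0000 - (4)·0.0000) / (12) = 0.3333
Iteration 2:
  x_1 = (3 - (3)·-0.4444 - (-1)·0.3333) / (7) = 0.6666
  x_2 = (4 - (2)·0.4286 - (-3)·0.3333) / (-9) = -0.4603
  x_3 = (4 - (4)·0.4286 - (4)·-0.4444) / (12) = 0.3386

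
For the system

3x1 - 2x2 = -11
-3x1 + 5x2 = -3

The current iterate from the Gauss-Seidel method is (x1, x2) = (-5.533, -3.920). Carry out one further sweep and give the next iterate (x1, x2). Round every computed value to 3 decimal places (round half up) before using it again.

(-6.280, -4.368)

One sweep:
  x1 = (-11 - (-2)·-3.920) / (3) = -6.280
  x2 = (-3 - (-3)·-6.280) / (5) = -4.368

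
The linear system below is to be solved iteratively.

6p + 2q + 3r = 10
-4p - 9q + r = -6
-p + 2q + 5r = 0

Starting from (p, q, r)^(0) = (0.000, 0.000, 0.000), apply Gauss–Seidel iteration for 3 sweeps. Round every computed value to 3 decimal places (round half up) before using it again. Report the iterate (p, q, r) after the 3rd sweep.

(1.511, 0.027, 0.291)

Iteration 1:
  p = (10 - (2)·0.000 - (3)·0.000) / (6) = 1.667
  q = (-6 - (-4)·1.667 - (1)·0.000) / (-9) = -0.074
  r = (0 - (-1)·1.667 - (2)·-0.074) / (5) = 0.363
Iteration 2:
  p = (10 - (2)·-0.074 - (3)·0.363) / (6) = 1.510
  q = (-6 - (-4)·1.510 - (1)·0.363) / (-9) = 0.036
  r = (0 - (-1)·1.510 - (2)·0.036) / (5) = 0.288
Iteration 3:
  p = (10 - (2)·0.036 - (3)·0.288) / (6) = 1.511
  q = (-6 - (-4)·1.511 - (1)·0.288) / (-9) = 0.027
  r = (0 - (-1)·1.511 - (2)·0.027) / (5) = 0.291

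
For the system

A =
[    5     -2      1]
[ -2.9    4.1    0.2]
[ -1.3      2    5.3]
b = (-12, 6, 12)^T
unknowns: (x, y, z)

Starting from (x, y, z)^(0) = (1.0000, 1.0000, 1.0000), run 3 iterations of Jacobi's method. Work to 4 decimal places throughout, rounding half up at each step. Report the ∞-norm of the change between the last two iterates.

Iteration 1:
  x = (-12 - (-2)·1.0000 - (1)·1.0000) / (5) = -2.2000
  y = (6 - (-2.9)·1.0000 - (0.2)·1.0000) / (4.1) = 2.1220
  z = (12 - (-1.3)·1.0000 - (2)·1.0000) / (5.3) = 2.1321
Iteration 2:
  x = (-12 - (-2)·2.1220 - (1)·2.1321) / (5) = -1.9776
  y = (6 - (-2.9)·-2.2000 - (0.2)·2.1321) / (4.1) = -0.1967
  z = (12 - (-1.3)·-2.2000 - (2)·2.1220) / (5.3) = 0.9238
Iteration 3:
  x = (-12 - (-2)·-0.1967 - (1)·0.9238) / (5) = -2.6634
  y = (6 - (-2.9)·-1.9776 - (0.2)·0.9238) / (4.1) = 0.0196
  z = (12 - (-1.3)·-1.9776 - (2)·-0.1967) / (5.3) = 1.8533
Change: (-0.6858, 0.2163, 0.9295) → max |·| = 0.9295

0.9295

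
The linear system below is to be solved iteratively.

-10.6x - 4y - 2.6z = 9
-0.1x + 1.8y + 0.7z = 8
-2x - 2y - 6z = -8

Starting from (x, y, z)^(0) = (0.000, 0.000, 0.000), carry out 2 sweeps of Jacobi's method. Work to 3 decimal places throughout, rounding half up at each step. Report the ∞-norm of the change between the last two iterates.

2.004

Iteration 1:
  x = (9 - (-4)·0.000 - (-2.6)·0.000) / (-10.6) = -0.849
  y = (8 - (-0.1)·0.000 - (0.7)·0.000) / (1.8) = 4.444
  z = (-8 - (-2)·0.000 - (-2)·0.000) / (-6) = 1.333
Iteration 2:
  x = (9 - (-4)·4.444 - (-2.6)·1.333) / (-10.6) = -2.853
  y = (8 - (-0.1)·-0.849 - (0.7)·1.333) / (1.8) = 3.879
  z = (-8 - (-2)·-0.849 - (-2)·4.444) / (-6) = 0.135
Change: (-2.004, -0.565, -1.198) → max |·| = 2.004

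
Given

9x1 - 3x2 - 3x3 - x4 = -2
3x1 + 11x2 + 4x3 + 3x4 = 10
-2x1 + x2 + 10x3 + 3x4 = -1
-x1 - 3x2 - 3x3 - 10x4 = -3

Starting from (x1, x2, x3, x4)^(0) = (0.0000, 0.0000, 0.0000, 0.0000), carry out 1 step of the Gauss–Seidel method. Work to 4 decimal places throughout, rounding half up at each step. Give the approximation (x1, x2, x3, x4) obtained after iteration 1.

Iteration 1:
  x1 = (-2 - (-3)·0.0000 - (-3)·0.0000 - (-1)·0.0000) / (9) = -0.2222
  x2 = (10 - (3)·-0.2222 - (4)·0.0000 - (3)·0.0000) / (11) = 0.9697
  x3 = (-1 - (-2)·-0.2222 - (1)·0.9697 - (3)·0.0000) / (10) = -0.2414
  x4 = (-3 - (-1)·-0.2222 - (-3)·0.9697 - (-3)·-0.2414) / (-10) = 0.1037

(-0.2222, 0.9697, -0.2414, 0.1037)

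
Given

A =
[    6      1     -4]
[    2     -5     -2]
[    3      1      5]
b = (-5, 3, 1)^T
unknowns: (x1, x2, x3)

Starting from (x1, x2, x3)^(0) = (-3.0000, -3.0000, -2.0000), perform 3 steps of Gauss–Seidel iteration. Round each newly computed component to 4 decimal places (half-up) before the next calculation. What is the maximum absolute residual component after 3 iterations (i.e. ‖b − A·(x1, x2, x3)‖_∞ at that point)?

0.9659

Iteration 1:
  x1 = (-5 - (1)·-3.0000 - (-4)·-2.0000) / (6) = -1.6667
  x2 = (3 - (2)·-1.6667 - (-2)·-2.0000) / (-5) = -0.4667
  x3 = (1 - (3)·-1.6667 - (1)·-0.4667) / (5) = 1.2934
Iteration 2:
  x1 = (-5 - (1)·-0.4667 - (-4)·1.2934) / (6) = 0.1067
  x2 = (3 - (2)·0.1067 - (-2)·1.2934) / (-5) = -1.0747
  x3 = (1 - (3)·0.1067 - (1)·-1.0747) / (5) = 0.3509
Iteration 3:
  x1 = (-5 - (1)·-1.0747 - (-4)·0.3509) / (6) = -0.4203
  x2 = (3 - (2)·-0.4203 - (-2)·0.3509) / (-5) = -0.9085
  x3 = (1 - (3)·-0.4203 - (1)·-0.9085) / (5) = 0.6339
Residual b − A·x = (0.9659, 0.5659, -0.0001); ∞-norm = 0.9659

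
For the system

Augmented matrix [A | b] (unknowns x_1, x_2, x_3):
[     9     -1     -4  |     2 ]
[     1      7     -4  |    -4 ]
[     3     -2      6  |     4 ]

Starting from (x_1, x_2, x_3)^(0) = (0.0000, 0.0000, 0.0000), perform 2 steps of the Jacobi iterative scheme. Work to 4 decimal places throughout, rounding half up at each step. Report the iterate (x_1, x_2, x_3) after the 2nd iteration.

Iteration 1:
  x_1 = (2 - (-1)·0.0000 - (-4)·0.0000) / (9) = 0.2222
  x_2 = (-4 - (1)·0.0000 - (-4)·0.0000) / (7) = -0.5714
  x_3 = (4 - (3)·0.0000 - (-2)·0.0000) / (6) = 0.6667
Iteration 2:
  x_1 = (2 - (-1)·-0.5714 - (-4)·0.6667) / (9) = 0.4550
  x_2 = (-4 - (1)·0.2222 - (-4)·0.6667) / (7) = -0.2222
  x_3 = (4 - (3)·0.2222 - (-2)·-0.5714) / (6) = 0.3651

(0.4550, -0.2222, 0.3651)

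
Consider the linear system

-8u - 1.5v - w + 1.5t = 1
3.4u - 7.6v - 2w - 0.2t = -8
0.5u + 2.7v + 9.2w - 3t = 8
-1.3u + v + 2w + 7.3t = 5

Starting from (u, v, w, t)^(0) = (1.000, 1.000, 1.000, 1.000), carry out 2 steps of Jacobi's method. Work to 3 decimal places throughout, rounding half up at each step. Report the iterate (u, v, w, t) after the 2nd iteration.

Iteration 1:
  u = (1 - (-1.5)·1.000 - (-1)·1.000 - (1.5)·1.000) / (-8) = -0.250
  v = (-8 - (3.4)·1.000 - (-2)·1.000 - (-0.2)·1.000) / (-7.6) = 1.211
  w = (8 - (0.5)·1.000 - (2.7)·1.000 - (-3)·1.000) / (9.2) = 0.848
  t = (5 - (-1.3)·1.000 - (1)·1.000 - (2)·1.000) / (7.3) = 0.452
Iteration 2:
  u = (1 - (-1.5)·1.211 - (-1)·0.848 - (1.5)·0.452) / (-8) = -0.373
  v = (-8 - (3.4)·-0.250 - (-2)·0.848 - (-0.2)·0.452) / (-7.6) = 0.706
  w = (8 - (0.5)·-0.250 - (2.7)·1.211 - (-3)·0.452) / (9.2) = 0.675
  t = (5 - (-1.3)·-0.250 - (1)·1.211 - (2)·0.848) / (7.3) = 0.242

(-0.373, 0.706, 0.675, 0.242)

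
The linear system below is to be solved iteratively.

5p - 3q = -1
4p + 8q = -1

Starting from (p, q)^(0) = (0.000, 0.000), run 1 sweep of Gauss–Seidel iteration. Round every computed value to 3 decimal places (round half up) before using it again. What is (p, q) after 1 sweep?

Iteration 1:
  p = (-1 - (-3)·0.000) / (5) = -0.200
  q = (-1 - (4)·-0.200) / (8) = -0.025

(-0.200, -0.025)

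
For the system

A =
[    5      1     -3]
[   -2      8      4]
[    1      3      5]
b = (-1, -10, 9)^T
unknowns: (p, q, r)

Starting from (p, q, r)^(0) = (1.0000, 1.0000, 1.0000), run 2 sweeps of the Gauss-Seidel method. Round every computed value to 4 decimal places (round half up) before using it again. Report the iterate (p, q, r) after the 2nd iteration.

Iteration 1:
  p = (-1 - (1)·1.0000 - (-3)·1.0000) / (5) = 0.2000
  q = (-10 - (-2)·0.2000 - (4)·1.0000) / (8) = -1.7000
  r = (9 - (1)·0.2000 - (3)·-1.7000) / (5) = 2.7800
Iteration 2:
  p = (-1 - (1)·-1.7000 - (-3)·2.7800) / (5) = 1.8080
  q = (-10 - (-2)·1.8080 - (4)·2.7800) / (8) = -2.1880
  r = (9 - (1)·1.8080 - (3)·-2.1880) / (5) = 2.7512

(1.8080, -2.1880, 2.7512)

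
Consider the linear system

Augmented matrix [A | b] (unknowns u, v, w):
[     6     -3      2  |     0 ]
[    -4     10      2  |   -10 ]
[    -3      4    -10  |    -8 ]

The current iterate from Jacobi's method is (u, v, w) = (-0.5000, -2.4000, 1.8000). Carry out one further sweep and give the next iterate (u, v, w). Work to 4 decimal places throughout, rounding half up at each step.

(-1.8000, -1.5600, -0.0100)

One sweep:
  u = (0 - (-3)·-2.4000 - (2)·1.8000) / (6) = -1.8000
  v = (-10 - (-4)·-0.5000 - (2)·1.8000) / (10) = -1.5600
  w = (-8 - (-3)·-0.5000 - (4)·-2.4000) / (-10) = -0.0100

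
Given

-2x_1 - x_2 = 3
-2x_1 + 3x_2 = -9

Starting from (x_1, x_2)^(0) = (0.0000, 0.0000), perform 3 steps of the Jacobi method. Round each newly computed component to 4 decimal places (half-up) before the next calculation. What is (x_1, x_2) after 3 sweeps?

(0.5000, -3.0000)

Iteration 1:
  x_1 = (3 - (-1)·0.0000) / (-2) = -1.5000
  x_2 = (-9 - (-2)·0.0000) / (3) = -3.0000
Iteration 2:
  x_1 = (3 - (-1)·-3.0000) / (-2) = 0.0000
  x_2 = (-9 - (-2)·-1.5000) / (3) = -4.0000
Iteration 3:
  x_1 = (3 - (-1)·-4.0000) / (-2) = 0.5000
  x_2 = (-9 - (-2)·0.0000) / (3) = -3.0000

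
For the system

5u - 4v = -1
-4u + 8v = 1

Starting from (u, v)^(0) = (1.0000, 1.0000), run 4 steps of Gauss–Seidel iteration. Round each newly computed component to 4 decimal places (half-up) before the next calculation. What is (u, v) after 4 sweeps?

Iteration 1:
  u = (-1 - (-4)·1.0000) / (5) = 0.6000
  v = (1 - (-4)·0.6000) / (8) = 0.4250
Iteration 2:
  u = (-1 - (-4)·0.4250) / (5) = 0.1400
  v = (1 - (-4)·0.1400) / (8) = 0.1950
Iteration 3:
  u = (-1 - (-4)·0.1950) / (5) = -0.0440
  v = (1 - (-4)·-0.0440) / (8) = 0.1030
Iteration 4:
  u = (-1 - (-4)·0.1030) / (5) = -0.1176
  v = (1 - (-4)·-0.1176) / (8) = 0.0662

(-0.1176, 0.0662)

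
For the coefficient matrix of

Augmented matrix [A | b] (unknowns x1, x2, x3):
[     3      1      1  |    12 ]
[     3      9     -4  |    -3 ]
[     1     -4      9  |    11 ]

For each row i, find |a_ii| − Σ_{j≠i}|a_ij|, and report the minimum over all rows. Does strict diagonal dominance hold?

row 1: |3| − (1+1) = 1
row 2: |9| − (3+4) = 2
row 3: |9| − (1+4) = 4
minimum over rows = 1 → strictly diagonally dominant (convergence guaranteed)

1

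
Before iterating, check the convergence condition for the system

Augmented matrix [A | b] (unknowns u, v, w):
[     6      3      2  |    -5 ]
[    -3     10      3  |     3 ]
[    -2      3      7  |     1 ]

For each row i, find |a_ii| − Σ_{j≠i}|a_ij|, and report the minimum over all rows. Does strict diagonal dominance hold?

1

row 1: |6| − (3+2) = 1
row 2: |10| − (3+3) = 4
row 3: |7| − (2+3) = 2
minimum over rows = 1 → strictly diagonally dominant (convergence guaranteed)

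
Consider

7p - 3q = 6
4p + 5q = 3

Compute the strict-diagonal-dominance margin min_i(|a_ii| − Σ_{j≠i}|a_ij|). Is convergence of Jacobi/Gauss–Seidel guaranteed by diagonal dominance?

1

row 1: |7| − (3) = 4
row 2: |5| − (4) = 1
minimum over rows = 1 → strictly diagonally dominant (convergence guaranteed)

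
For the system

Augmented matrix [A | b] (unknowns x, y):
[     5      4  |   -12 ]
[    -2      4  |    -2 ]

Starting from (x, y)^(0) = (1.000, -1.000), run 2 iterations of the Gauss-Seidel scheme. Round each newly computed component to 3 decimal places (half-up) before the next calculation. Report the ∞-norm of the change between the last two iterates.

0.240

Iteration 1:
  x = (-12 - (4)·-1.000) / (5) = -1.600
  y = (-2 - (-2)·-1.600) / (4) = -1.300
Iteration 2:
  x = (-12 - (4)·-1.300) / (5) = -1.360
  y = (-2 - (-2)·-1.360) / (4) = -1.180
Change: (0.240, 0.120) → max |·| = 0.240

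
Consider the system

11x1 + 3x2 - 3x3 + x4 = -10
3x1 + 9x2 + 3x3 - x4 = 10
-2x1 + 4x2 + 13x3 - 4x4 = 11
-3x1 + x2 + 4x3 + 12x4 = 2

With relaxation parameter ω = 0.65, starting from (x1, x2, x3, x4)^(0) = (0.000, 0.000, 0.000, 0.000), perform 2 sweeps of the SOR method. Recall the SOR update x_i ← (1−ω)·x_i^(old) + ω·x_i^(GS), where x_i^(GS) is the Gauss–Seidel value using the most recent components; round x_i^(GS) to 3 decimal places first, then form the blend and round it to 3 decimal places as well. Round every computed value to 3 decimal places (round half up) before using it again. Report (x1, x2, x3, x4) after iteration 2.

(-0.885, 1.135, 0.326, -0.204)

Iteration 1:
  x1: GS value = (-10 - (3)·0.000 - (-3)·0.000 - (1)·0.000) / (11) = -0.909;  x1 ← (1−ω)·0.000 + ω·-0.909 = -0.591
  x2: GS value = (10 - (3)·-0.591 - (3)·0.000 - (-1)·0.000) / (9) = 1.308;  x2 ← (1−ω)·0.000 + ω·1.308 = 0.850
  x3: GS value = (11 - (-2)·-0.591 - (4)·0.850 - (-4)·0.000) / (13) = 0.494;  x3 ← (1−ω)·0.000 + ω·0.494 = 0.321
  x4: GS value = (2 - (-3)·-0.591 - (1)·0.850 - (4)·0.321) / (12) = -0.159;  x4 ← (1−ω)·0.000 + ω·-0.159 = -0.103
Iteration 2:
  x1: GS value = (-10 - (3)·0.850 - (-3)·0.321 - (1)·-0.103) / (11) = -1.044;  x1 ← (1−ω)·-0.591 + ω·-1.044 = -0.885
  x2: GS value = (10 - (3)·-0.885 - (3)·0.321 - (-1)·-0.103) / (9) = 1.288;  x2 ← (1−ω)·0.850 + ω·1.288 = 1.135
  x3: GS value = (11 - (-2)·-0.885 - (4)·1.135 - (-4)·-0.103) / (13) = 0.329;  x3 ← (1−ω)·0.321 + ω·0.329 = 0.326
  x4: GS value = (2 - (-3)·-0.885 - (1)·1.135 - (4)·0.326) / (12) = -0.258;  x4 ← (1−ω)·-0.103 + ω·-0.258 = -0.204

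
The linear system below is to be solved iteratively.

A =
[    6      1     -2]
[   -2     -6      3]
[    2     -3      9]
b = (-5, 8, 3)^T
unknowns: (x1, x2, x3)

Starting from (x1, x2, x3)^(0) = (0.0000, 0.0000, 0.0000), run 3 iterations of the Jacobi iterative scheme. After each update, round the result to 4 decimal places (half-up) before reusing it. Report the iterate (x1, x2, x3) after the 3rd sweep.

(-0.6605, -1.1296, 0.1481)

Iteration 1:
  x1 = (-5 - (1)·0.0000 - (-2)·0.0000) / (6) = -0.8333
  x2 = (8 - (-2)·0.0000 - (3)·0.0000) / (-6) = -1.3333
  x3 = (3 - (2)·0.0000 - (-3)·0.0000) / (9) = 0.3333
Iteration 2:
  x1 = (-5 - (1)·-1.3333 - (-2)·0.3333) / (6) = -0.5000
  x2 = (8 - (-2)·-0.8333 - (3)·0.3333) / (-6) = -0.8889
  x3 = (3 - (2)·-0.8333 - (-3)·-1.3333) / (9) = 0.0741
Iteration 3:
  x1 = (-5 - (1)·-0.8889 - (-2)·0.0741) / (6) = -0.6605
  x2 = (8 - (-2)·-0.5000 - (3)·0.0741) / (-6) = -1.1296
  x3 = (3 - (2)·-0.5000 - (-3)·-0.8889) / (9) = 0.1481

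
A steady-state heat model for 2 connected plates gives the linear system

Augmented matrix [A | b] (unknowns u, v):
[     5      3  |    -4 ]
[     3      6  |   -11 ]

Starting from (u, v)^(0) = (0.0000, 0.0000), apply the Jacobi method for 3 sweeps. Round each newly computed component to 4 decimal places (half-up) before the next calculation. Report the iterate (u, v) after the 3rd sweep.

Iteration 1:
  u = (-4 - (3)·0.0000) / (5) = -0.8000
  v = (-11 - (3)·0.0000) / (6) = -1.8333
Iteration 2:
  u = (-4 - (3)·-1.8333) / (5) = 0.3000
  v = (-11 - (3)·-0.8000) / (6) = -1.4333
Iteration 3:
  u = (-4 - (3)·-1.4333) / (5) = 0.0600
  v = (-11 - (3)·0.3000) / (6) = -1.9833

(0.0600, -1.9833)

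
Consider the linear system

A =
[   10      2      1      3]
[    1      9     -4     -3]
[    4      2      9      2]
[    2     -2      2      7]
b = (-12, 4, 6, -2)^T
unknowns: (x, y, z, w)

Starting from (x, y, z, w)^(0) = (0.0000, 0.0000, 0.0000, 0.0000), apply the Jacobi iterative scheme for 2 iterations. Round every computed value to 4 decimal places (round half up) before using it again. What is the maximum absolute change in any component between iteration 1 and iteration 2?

0.4980

Iteration 1:
  x = (-12 - (2)·0.0000 - (1)·0.0000 - (3)·0.0000) / (10) = -1.2000
  y = (4 - (1)·0.0000 - (-4)·0.0000 - (-3)·0.0000) / (9) = 0.4444
  z = (6 - (4)·0.0000 - (2)·0.0000 - (2)·0.0000) / (9) = 0.6667
  w = (-2 - (2)·0.0000 - (-2)·0.0000 - (2)·0.0000) / (7) = -0.2857
Iteration 2:
  x = (-12 - (2)·0.4444 - (1)·0.6667 - (3)·-0.2857) / (10) = -1.2698
  y = (4 - (1)·-1.2000 - (-4)·0.6667 - (-3)·-0.2857) / (9) = 0.7789
  z = (6 - (4)·-1.2000 - (2)·0.4444 - (2)·-0.2857) / (9) = 1.1647
  w = (-2 - (2)·-1.2000 - (-2)·0.4444 - (2)·0.6667) / (7) = -0.0064
Change: (-0.0698, 0.3345, 0.4980, 0.2793) → max |·| = 0.4980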